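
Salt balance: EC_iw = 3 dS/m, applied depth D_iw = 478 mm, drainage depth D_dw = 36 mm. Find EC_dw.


EC_dw = EC_iw * D_iw / D_dw
EC_dw = 3 * 478 / 36
EC_dw = 1434 / 36

39.8333 dS/m


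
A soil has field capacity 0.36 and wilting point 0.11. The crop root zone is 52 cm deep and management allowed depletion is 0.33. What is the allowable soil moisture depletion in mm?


SMD = (FC - PWP) * d * MAD * 10
SMD = (0.36 - 0.11) * 52 * 0.33 * 10
SMD = 0.2500 * 52 * 0.33 * 10

42.9000 mm


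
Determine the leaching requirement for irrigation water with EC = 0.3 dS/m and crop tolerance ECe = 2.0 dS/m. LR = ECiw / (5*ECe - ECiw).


LR = ECiw / (5*ECe - ECiw)
LR = 0.3 / (5*2.0 - 0.3)
LR = 0.3 / 9.7000

0.0309


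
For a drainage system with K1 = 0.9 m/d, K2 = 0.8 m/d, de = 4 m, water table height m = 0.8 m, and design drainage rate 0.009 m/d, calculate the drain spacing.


S^2 = 8*K2*de*m/q + 4*K1*m^2/q
S^2 = 8*0.8*4*0.8/0.009 + 4*0.9*0.8^2/0.009
S = sqrt(2531.5556)

50.3146 m


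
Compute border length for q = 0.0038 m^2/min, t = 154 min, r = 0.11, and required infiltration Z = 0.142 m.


L = q*t/((1+r)*Z)
L = 0.0038*154/((1+0.11)*0.142)
L = 0.5852/0.15762

3.7127 m


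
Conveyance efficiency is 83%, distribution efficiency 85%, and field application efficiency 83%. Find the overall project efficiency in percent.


Ec = 0.83, Eb = 0.85, Ea = 0.83
E = 0.83 * 0.85 * 0.83 * 100 = 58.5565%

58.5565 %


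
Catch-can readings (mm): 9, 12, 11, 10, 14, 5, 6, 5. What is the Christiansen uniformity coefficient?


mean = 9.000000 mm
MAD = 2.750000 mm
CU = (1 - 2.750000/9.000000)*100

69.4444 %


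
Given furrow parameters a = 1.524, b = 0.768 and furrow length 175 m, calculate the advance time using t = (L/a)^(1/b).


t = (L/a)^(1/b)
t = (175/1.524)^(1/0.768)
t = 114.829396^(1/0.768)

481.2390 min


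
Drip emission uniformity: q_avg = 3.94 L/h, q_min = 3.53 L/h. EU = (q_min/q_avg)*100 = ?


EU = (q_min/q_avg)*100 = (3.53/3.94)*100 = 89.5939%

89.5939 %


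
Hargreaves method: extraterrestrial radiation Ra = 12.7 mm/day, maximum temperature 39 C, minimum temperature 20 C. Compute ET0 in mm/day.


Tmean = (Tmax + Tmin)/2 = (39 + 20)/2 = 29.5
ET0 = 0.0023 * 12.7 * (29.5 + 17.8) * sqrt(39 - 20)
ET0 = 0.0023 * 12.7 * 47.3 * 4.358899

6.0224 mm/day


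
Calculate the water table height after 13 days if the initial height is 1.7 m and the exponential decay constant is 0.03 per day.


m = m0 * exp(-k*t)
m = 1.7 * exp(-0.03 * 13)
m = 1.7 * exp(-0.3900)

1.1510 m


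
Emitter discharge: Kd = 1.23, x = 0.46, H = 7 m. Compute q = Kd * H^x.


q = Kd * H^x = 1.23 * 7^0.46 = 1.23 * 2.447626

3.0106 L/h


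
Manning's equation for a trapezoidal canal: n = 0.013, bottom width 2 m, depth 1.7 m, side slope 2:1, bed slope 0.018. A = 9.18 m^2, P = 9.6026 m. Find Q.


R = A/P = 9.18/9.6026 = 0.955991
Q = (1/0.013) * 9.18 * 0.955991^(2/3) * 0.018^0.5

91.9401 m^3/s


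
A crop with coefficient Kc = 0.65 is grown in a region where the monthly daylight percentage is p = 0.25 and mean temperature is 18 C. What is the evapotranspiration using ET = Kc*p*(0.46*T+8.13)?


ET = Kc * p * (0.46*T + 8.13)
ET = 0.65 * 0.25 * (0.46*18 + 8.13)
ET = 0.65 * 0.25 * 16.4100

2.6666 mm/day


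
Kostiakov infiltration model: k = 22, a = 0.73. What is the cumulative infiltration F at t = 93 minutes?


F = k * t^a = 22 * 93^0.73
F = 22 * 27.352218

601.7488 mm


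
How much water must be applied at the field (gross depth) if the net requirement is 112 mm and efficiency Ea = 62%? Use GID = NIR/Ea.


Ea = 62% = 0.62
GID = NIR / Ea = 112 / 0.62 = 180.6452 mm

180.6452 mm


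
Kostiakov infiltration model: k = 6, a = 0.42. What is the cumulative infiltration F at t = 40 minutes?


F = k * t^a = 6 * 40^0.42
F = 6 * 4.708312

28.2499 mm


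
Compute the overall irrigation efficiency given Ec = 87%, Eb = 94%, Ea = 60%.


Ec = 0.87, Eb = 0.94, Ea = 0.6
E = 0.87 * 0.94 * 0.6 * 100 = 49.0680%

49.0680 %


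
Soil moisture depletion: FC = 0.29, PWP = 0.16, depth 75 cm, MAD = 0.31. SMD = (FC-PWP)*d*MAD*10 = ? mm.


SMD = (FC - PWP) * d * MAD * 10
SMD = (0.29 - 0.16) * 75 * 0.31 * 10
SMD = 0.1300 * 75 * 0.31 * 10

30.2250 mm


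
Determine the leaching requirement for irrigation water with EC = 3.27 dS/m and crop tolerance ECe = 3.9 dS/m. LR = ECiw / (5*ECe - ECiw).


LR = ECiw / (5*ECe - ECiw)
LR = 3.27 / (5*3.9 - 3.27)
LR = 3.27 / 16.2300

0.2015


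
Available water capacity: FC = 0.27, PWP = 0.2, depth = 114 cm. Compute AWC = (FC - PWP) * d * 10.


AWC = (FC - PWP) * d * 10
AWC = (0.27 - 0.2) * 114 * 10
AWC = 0.0700 * 114 * 10

79.8000 mm


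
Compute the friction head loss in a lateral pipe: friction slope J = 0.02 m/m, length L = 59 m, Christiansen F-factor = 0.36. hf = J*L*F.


hf = J * L * F = 0.02 * 59 * 0.36 = 0.4248 m

0.4248 m


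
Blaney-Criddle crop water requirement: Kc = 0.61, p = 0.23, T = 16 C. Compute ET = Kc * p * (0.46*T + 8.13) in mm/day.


ET = Kc * p * (0.46*T + 8.13)
ET = 0.61 * 0.23 * (0.46*16 + 8.13)
ET = 0.61 * 0.23 * 15.4900

2.1732 mm/day


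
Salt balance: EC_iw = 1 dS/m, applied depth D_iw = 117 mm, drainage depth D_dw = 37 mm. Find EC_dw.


EC_dw = EC_iw * D_iw / D_dw
EC_dw = 1 * 117 / 37
EC_dw = 117 / 37

3.1622 dS/m


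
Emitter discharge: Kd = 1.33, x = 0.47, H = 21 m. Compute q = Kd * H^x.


q = Kd * H^x = 1.33 * 21^0.47 = 1.33 * 4.182569

5.5628 L/h


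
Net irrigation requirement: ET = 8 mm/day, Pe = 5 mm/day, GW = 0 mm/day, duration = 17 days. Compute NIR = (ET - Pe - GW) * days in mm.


Daily deficit = ET - Pe - GW = 8 - 5 - 0 = 3 mm/day
NIR = 3 * 17 = 51 mm

51.0000 mm


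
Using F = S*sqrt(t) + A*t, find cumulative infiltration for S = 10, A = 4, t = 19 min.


F = S*sqrt(t) + A*t
F = 10*sqrt(19) + 4*19
F = 10*4.358899 + 76

119.5890 mm


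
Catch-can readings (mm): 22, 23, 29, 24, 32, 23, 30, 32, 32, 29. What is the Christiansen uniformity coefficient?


mean = 27.600000 mm
MAD = 3.680000 mm
CU = (1 - 3.680000/27.600000)*100

86.6667 %


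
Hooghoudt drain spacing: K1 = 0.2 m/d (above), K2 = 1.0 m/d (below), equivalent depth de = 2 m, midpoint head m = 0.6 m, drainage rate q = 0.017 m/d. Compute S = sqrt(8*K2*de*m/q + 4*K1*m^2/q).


S^2 = 8*K2*de*m/q + 4*K1*m^2/q
S^2 = 8*1.0*2*0.6/0.017 + 4*0.2*0.6^2/0.017
S = sqrt(581.6471)

24.1174 m


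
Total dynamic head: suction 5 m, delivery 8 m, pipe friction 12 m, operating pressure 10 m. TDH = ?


TDH = Hs + Hd + hf + Hp = 5 + 8 + 12 + 10 = 35

35 m


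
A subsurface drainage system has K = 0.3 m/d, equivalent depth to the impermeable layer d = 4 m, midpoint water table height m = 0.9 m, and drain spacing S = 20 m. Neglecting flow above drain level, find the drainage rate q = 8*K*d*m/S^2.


q = 8*K*d*m/S^2
q = 8*0.3*4*0.9/20^2
q = 8.6400 / 400

0.0216 m/d


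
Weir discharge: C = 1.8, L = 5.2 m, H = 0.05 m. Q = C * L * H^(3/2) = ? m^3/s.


Q = C * L * H^(3/2) = 1.8 * 5.2 * 0.05^1.5 = 1.8 * 5.2 * 0.011180

0.1046 m^3/s


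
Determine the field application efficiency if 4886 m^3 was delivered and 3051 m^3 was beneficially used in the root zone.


Ea = V_root / V_field * 100 = 3051 / 4886 * 100 = 62.4437%

62.4437 %


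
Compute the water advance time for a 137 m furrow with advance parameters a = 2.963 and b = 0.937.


t = (L/a)^(1/b)
t = (137/2.963)^(1/0.937)
t = 46.236922^(1/0.937)

59.8323 min


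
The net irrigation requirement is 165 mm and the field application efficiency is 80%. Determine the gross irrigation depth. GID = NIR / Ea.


Ea = 80% = 0.8
GID = NIR / Ea = 165 / 0.8 = 206.2500 mm

206.2500 mm


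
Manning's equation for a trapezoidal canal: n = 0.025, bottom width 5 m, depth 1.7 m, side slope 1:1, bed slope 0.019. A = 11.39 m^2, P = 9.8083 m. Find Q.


R = A/P = 11.39/9.8083 = 1.161261
Q = (1/0.025) * 11.39 * 1.161261^(2/3) * 0.019^0.5

69.3820 m^3/s


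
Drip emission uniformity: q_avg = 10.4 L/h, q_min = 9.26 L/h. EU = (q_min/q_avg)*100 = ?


EU = (q_min/q_avg)*100 = (9.26/10.4)*100 = 89.0385%

89.0385 %


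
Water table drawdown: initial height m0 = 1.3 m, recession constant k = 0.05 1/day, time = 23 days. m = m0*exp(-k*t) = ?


m = m0 * exp(-k*t)
m = 1.3 * exp(-0.05 * 23)
m = 1.3 * exp(-1.1500)

0.4116 m


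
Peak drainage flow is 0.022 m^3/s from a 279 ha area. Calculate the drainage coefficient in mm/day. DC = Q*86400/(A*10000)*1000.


DC = Q * 86400 / (A * 10000) * 1000
DC = 0.022 * 86400 / (279 * 10000) * 1000
DC = 1900800.0000 / 2790000

0.6813 mm/day


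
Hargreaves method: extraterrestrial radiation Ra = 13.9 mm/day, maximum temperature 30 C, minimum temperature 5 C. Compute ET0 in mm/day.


Tmean = (Tmax + Tmin)/2 = (30 + 5)/2 = 17.5
ET0 = 0.0023 * 13.9 * (17.5 + 17.8) * sqrt(30 - 5)
ET0 = 0.0023 * 13.9 * 35.3 * 5.000000

5.6427 mm/day


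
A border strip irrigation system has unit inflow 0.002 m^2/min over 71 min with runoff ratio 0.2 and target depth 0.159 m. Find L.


L = q*t/((1+r)*Z)
L = 0.002*71/((1+0.2)*0.159)
L = 0.142/0.1908

0.7442 m


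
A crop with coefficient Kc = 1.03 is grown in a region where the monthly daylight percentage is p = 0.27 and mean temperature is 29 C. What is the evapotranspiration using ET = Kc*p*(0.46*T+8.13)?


ET = Kc * p * (0.46*T + 8.13)
ET = 1.03 * 0.27 * (0.46*29 + 8.13)
ET = 1.03 * 0.27 * 21.4700

5.9708 mm/day


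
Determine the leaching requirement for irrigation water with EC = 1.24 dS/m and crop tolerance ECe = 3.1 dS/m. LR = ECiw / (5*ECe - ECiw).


LR = ECiw / (5*ECe - ECiw)
LR = 1.24 / (5*3.1 - 1.24)
LR = 1.24 / 14.2600

0.0870


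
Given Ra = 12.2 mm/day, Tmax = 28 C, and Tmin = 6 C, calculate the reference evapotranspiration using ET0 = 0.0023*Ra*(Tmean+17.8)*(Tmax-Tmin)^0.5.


Tmean = (Tmax + Tmin)/2 = (28 + 6)/2 = 17.0
ET0 = 0.0023 * 12.2 * (17.0 + 17.8) * sqrt(28 - 6)
ET0 = 0.0023 * 12.2 * 34.8 * 4.690416

4.5801 mm/day


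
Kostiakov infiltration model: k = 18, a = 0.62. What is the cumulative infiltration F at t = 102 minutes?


F = k * t^a = 18 * 102^0.62
F = 18 * 17.592684

316.6683 mm


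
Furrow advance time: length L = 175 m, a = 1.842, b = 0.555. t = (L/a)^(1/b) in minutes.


t = (L/a)^(1/b)
t = (175/1.842)^(1/0.555)
t = 95.005429^(1/0.555)

3660.2494 min


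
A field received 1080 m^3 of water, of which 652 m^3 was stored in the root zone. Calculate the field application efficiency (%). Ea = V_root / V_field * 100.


Ea = V_root / V_field * 100 = 652 / 1080 * 100 = 60.3704%

60.3704 %


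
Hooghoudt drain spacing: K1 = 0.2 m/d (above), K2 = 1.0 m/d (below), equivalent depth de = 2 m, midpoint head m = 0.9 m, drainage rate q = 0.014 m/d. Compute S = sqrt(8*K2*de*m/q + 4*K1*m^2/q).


S^2 = 8*K2*de*m/q + 4*K1*m^2/q
S^2 = 8*1.0*2*0.9/0.014 + 4*0.2*0.9^2/0.014
S = sqrt(1074.8571)

32.7850 m


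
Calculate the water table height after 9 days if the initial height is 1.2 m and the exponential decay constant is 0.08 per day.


m = m0 * exp(-k*t)
m = 1.2 * exp(-0.08 * 9)
m = 1.2 * exp(-0.7200)

0.5841 m


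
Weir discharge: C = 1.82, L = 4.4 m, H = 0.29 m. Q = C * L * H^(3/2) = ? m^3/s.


Q = C * L * H^(3/2) = 1.82 * 4.4 * 0.29^1.5 = 1.82 * 4.4 * 0.156170

1.2506 m^3/s


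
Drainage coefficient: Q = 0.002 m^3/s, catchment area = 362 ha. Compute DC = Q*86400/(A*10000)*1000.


DC = Q * 86400 / (A * 10000) * 1000
DC = 0.002 * 86400 / (362 * 10000) * 1000
DC = 172800.0000 / 3620000

0.0477 mm/day


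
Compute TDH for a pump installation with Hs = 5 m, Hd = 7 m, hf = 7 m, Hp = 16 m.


TDH = Hs + Hd + hf + Hp = 5 + 7 + 7 + 16 = 35

35 m


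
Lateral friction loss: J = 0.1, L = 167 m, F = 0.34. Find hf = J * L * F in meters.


hf = J * L * F = 0.1 * 167 * 0.34 = 5.6780 m

5.6780 m


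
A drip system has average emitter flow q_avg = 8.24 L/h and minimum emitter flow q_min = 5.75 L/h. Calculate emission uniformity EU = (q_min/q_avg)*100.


EU = (q_min/q_avg)*100 = (5.75/8.24)*100 = 69.7816%

69.7816 %


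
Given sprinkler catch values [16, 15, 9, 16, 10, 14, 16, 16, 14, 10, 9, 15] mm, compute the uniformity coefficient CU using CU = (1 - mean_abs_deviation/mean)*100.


mean = 13.333333 mm
MAD = 2.555556 mm
CU = (1 - 2.555556/13.333333)*100

80.8333 %


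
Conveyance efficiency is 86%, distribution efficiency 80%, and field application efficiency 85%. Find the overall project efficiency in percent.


Ec = 0.86, Eb = 0.8, Ea = 0.85
E = 0.86 * 0.8 * 0.85 * 100 = 58.4800%

58.4800 %


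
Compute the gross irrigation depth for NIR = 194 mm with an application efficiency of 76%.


Ea = 76% = 0.76
GID = NIR / Ea = 194 / 0.76 = 255.2632 mm

255.2632 mm


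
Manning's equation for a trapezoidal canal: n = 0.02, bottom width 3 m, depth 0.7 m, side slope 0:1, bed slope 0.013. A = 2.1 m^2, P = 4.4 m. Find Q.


R = A/P = 2.1/4.4 = 0.477273
Q = (1/0.02) * 2.1 * 0.477273^(2/3) * 0.013^0.5

7.3115 m^3/s


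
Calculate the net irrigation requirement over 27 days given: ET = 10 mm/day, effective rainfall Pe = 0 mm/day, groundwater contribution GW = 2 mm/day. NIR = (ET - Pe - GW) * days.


Daily deficit = ET - Pe - GW = 10 - 0 - 2 = 8 mm/day
NIR = 8 * 27 = 216 mm

216.0000 mm


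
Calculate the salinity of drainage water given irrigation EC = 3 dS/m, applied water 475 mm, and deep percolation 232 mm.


EC_dw = EC_iw * D_iw / D_dw
EC_dw = 3 * 475 / 232
EC_dw = 1425 / 232

6.1422 dS/m


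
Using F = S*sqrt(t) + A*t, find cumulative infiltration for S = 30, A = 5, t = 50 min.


F = S*sqrt(t) + A*t
F = 30*sqrt(50) + 5*50
F = 30*7.071068 + 250

462.1320 mm


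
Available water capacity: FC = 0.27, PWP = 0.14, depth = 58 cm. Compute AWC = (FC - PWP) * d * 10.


AWC = (FC - PWP) * d * 10
AWC = (0.27 - 0.14) * 58 * 10
AWC = 0.1300 * 58 * 10

75.4000 mm


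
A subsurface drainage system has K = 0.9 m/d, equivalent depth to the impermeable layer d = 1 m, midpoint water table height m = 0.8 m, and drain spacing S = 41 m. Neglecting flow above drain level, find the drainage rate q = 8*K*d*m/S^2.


q = 8*K*d*m/S^2
q = 8*0.9*1*0.8/41^2
q = 5.7600 / 1681

0.0034 m/d


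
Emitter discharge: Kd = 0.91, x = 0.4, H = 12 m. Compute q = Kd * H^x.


q = Kd * H^x = 0.91 * 12^0.4 = 0.91 * 2.701920

2.4587 L/h


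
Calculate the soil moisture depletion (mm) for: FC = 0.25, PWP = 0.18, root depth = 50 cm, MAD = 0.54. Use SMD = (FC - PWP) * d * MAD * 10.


SMD = (FC - PWP) * d * MAD * 10
SMD = (0.25 - 0.18) * 50 * 0.54 * 10
SMD = 0.0700 * 50 * 0.54 * 10

18.9000 mm


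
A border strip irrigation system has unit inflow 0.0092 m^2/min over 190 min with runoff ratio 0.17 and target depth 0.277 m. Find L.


L = q*t/((1+r)*Z)
L = 0.0092*190/((1+0.17)*0.277)
L = 1.748/0.32409

5.3936 m


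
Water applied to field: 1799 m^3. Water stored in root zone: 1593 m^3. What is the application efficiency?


Ea = V_root / V_field * 100 = 1593 / 1799 * 100 = 88.5492%

88.5492 %


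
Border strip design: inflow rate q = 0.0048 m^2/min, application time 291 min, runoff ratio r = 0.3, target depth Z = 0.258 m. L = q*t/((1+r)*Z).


L = q*t/((1+r)*Z)
L = 0.0048*291/((1+0.3)*0.258)
L = 1.3968/0.3354

4.1646 m


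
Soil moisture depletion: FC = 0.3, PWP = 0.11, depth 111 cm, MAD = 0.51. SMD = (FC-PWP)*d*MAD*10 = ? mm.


SMD = (FC - PWP) * d * MAD * 10
SMD = (0.3 - 0.11) * 111 * 0.51 * 10
SMD = 0.1900 * 111 * 0.51 * 10

107.5590 mm


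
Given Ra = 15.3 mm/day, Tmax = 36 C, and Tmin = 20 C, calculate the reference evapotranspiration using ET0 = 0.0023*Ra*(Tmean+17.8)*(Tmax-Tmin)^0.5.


Tmean = (Tmax + Tmin)/2 = (36 + 20)/2 = 28.0
ET0 = 0.0023 * 15.3 * (28.0 + 17.8) * sqrt(36 - 20)
ET0 = 0.0023 * 15.3 * 45.8 * 4.000000

6.4468 mm/day


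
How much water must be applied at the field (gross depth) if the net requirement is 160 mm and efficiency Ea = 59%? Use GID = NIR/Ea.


Ea = 59% = 0.59
GID = NIR / Ea = 160 / 0.59 = 271.1864 mm

271.1864 mm


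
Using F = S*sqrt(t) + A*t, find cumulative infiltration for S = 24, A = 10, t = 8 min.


F = S*sqrt(t) + A*t
F = 24*sqrt(8) + 10*8
F = 24*2.828427 + 80

147.8822 mm


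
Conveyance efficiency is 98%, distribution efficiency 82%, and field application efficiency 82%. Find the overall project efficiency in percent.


Ec = 0.98, Eb = 0.82, Ea = 0.82
E = 0.98 * 0.82 * 0.82 * 100 = 65.8952%

65.8952 %


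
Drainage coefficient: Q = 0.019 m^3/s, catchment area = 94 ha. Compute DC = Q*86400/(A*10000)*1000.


DC = Q * 86400 / (A * 10000) * 1000
DC = 0.019 * 86400 / (94 * 10000) * 1000
DC = 1641600.0000 / 940000

1.7464 mm/day


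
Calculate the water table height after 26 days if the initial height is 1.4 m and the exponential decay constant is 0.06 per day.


m = m0 * exp(-k*t)
m = 1.4 * exp(-0.06 * 26)
m = 1.4 * exp(-1.5600)

0.2942 m


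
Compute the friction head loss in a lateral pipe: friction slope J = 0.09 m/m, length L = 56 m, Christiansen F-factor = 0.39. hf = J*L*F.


hf = J * L * F = 0.09 * 56 * 0.39 = 1.9656 m

1.9656 m


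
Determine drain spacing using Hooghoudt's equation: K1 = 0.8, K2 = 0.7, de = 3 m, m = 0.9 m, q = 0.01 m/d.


S^2 = 8*K2*de*m/q + 4*K1*m^2/q
S^2 = 8*0.7*3*0.9/0.01 + 4*0.8*0.9^2/0.01
S = sqrt(1771.2000)

42.0856 m


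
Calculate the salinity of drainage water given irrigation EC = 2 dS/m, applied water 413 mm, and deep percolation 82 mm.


EC_dw = EC_iw * D_iw / D_dw
EC_dw = 2 * 413 / 82
EC_dw = 826 / 82

10.0732 dS/m


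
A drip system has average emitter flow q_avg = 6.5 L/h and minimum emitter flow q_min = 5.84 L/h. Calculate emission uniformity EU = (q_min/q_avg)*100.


EU = (q_min/q_avg)*100 = (5.84/6.5)*100 = 89.8462%

89.8462 %


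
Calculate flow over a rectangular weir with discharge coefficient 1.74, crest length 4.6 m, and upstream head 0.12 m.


Q = C * L * H^(3/2) = 1.74 * 4.6 * 0.12^1.5 = 1.74 * 4.6 * 0.041569

0.3327 m^3/s


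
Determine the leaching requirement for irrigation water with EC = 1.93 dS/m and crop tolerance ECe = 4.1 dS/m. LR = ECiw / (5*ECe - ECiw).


LR = ECiw / (5*ECe - ECiw)
LR = 1.93 / (5*4.1 - 1.93)
LR = 1.93 / 18.5700

0.1039


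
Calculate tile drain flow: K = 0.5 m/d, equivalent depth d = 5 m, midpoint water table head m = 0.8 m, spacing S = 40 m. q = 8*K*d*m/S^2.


q = 8*K*d*m/S^2
q = 8*0.5*5*0.8/40^2
q = 16.0000 / 1600

0.0100 m/d


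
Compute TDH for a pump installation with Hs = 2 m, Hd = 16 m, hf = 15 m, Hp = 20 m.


TDH = Hs + Hd + hf + Hp = 2 + 16 + 15 + 20 = 53

53 m


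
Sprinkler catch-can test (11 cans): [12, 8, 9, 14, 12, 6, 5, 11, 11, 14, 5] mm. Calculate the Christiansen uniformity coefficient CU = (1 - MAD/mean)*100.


mean = 9.727273 mm
MAD = 2.842975 mm
CU = (1 - 2.842975/9.727273)*100

70.7732 %


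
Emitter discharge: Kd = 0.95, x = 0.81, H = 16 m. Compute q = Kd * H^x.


q = Kd * H^x = 0.95 * 16^0.81 = 0.95 * 9.447941

8.9755 L/h


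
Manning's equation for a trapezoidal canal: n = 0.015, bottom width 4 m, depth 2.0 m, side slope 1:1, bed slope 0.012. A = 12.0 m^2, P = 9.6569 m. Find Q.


R = A/P = 12.0/9.6569 = 1.242635
Q = (1/0.015) * 12.0 * 1.242635^(2/3) * 0.012^0.5

101.2923 m^3/s


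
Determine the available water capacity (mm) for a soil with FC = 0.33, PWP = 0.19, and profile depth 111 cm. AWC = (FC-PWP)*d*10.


AWC = (FC - PWP) * d * 10
AWC = (0.33 - 0.19) * 111 * 10
AWC = 0.1400 * 111 * 10

155.4000 mm


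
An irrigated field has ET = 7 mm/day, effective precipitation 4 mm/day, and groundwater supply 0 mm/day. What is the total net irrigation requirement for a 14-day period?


Daily deficit = ET - Pe - GW = 7 - 4 - 0 = 3 mm/day
NIR = 3 * 14 = 42 mm

42.0000 mm


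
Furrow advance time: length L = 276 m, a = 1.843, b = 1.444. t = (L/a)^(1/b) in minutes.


t = (L/a)^(1/b)
t = (276/1.843)^(1/1.444)
t = 149.755833^(1/1.444)

32.0995 min


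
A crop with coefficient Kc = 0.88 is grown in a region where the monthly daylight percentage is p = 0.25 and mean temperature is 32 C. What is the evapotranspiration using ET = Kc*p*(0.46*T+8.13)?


ET = Kc * p * (0.46*T + 8.13)
ET = 0.88 * 0.25 * (0.46*32 + 8.13)
ET = 0.88 * 0.25 * 22.8500

5.0270 mm/day


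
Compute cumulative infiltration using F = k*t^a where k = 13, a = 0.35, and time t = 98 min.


F = k * t^a = 13 * 98^0.35
F = 13 * 4.976559

64.6953 mm


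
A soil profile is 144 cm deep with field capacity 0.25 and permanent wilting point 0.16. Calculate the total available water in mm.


AWC = (FC - PWP) * d * 10
AWC = (0.25 - 0.16) * 144 * 10
AWC = 0.0900 * 144 * 10

129.6000 mm


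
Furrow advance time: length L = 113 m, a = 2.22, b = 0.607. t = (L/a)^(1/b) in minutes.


t = (L/a)^(1/b)
t = (113/2.22)^(1/0.607)
t = 50.900901^(1/0.607)

648.2445 min


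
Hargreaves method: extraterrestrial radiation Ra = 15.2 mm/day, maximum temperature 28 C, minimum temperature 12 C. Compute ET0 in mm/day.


Tmean = (Tmax + Tmin)/2 = (28 + 12)/2 = 20.0
ET0 = 0.0023 * 15.2 * (20.0 + 17.8) * sqrt(28 - 12)
ET0 = 0.0023 * 15.2 * 37.8 * 4.000000

5.2860 mm/day


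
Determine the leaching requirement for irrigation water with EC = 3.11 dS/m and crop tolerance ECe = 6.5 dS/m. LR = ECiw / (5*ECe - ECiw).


LR = ECiw / (5*ECe - ECiw)
LR = 3.11 / (5*6.5 - 3.11)
LR = 3.11 / 29.3900

0.1058


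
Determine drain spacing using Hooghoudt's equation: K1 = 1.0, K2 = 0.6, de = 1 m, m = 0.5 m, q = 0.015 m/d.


S^2 = 8*K2*de*m/q + 4*K1*m^2/q
S^2 = 8*0.6*1*0.5/0.015 + 4*1.0*0.5^2/0.015
S = sqrt(226.6667)

15.0555 m


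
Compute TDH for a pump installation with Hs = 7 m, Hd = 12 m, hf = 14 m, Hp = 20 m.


TDH = Hs + Hd + hf + Hp = 7 + 12 + 14 + 20 = 53

53 m


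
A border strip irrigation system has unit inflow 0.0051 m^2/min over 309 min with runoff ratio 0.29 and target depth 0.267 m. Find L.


L = q*t/((1+r)*Z)
L = 0.0051*309/((1+0.29)*0.267)
L = 1.5759/0.34443

4.5754 m


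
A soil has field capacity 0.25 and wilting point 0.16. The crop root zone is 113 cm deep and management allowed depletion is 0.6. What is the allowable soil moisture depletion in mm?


SMD = (FC - PWP) * d * MAD * 10
SMD = (0.25 - 0.16) * 113 * 0.6 * 10
SMD = 0.0900 * 113 * 0.6 * 10

61.0200 mm


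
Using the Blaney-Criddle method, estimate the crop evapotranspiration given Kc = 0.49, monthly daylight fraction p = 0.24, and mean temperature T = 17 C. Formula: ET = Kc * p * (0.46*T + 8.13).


ET = Kc * p * (0.46*T + 8.13)
ET = 0.49 * 0.24 * (0.46*17 + 8.13)
ET = 0.49 * 0.24 * 15.9500

1.8757 mm/day


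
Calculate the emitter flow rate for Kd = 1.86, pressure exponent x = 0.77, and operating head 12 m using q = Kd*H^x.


q = Kd * H^x = 1.86 * 12^0.77 = 1.86 * 6.775940

12.6032 L/h


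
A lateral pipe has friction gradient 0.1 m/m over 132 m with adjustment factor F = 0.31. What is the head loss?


hf = J * L * F = 0.1 * 132 * 0.31 = 4.0920 m

4.0920 m


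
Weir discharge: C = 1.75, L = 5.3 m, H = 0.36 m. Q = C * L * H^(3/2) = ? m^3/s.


Q = C * L * H^(3/2) = 1.75 * 5.3 * 0.36^1.5 = 1.75 * 5.3 * 0.216000

2.0034 m^3/s


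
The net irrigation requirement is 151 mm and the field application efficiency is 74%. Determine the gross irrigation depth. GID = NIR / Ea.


Ea = 74% = 0.74
GID = NIR / Ea = 151 / 0.74 = 204.0541 mm

204.0541 mm


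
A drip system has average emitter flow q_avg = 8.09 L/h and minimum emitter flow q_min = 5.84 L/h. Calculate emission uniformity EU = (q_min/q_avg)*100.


EU = (q_min/q_avg)*100 = (5.84/8.09)*100 = 72.1879%

72.1879 %


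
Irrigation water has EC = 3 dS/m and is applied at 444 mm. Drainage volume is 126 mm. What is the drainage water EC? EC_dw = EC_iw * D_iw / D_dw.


EC_dw = EC_iw * D_iw / D_dw
EC_dw = 3 * 444 / 126
EC_dw = 1332 / 126

10.5714 dS/m


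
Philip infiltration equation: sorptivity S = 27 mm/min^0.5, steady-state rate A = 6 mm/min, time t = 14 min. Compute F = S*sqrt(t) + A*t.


F = S*sqrt(t) + A*t
F = 27*sqrt(14) + 6*14
F = 27*3.741657 + 84

185.0247 mm


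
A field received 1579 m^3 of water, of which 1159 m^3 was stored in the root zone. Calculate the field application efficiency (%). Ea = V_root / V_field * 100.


Ea = V_root / V_field * 100 = 1159 / 1579 * 100 = 73.4009%

73.4009 %


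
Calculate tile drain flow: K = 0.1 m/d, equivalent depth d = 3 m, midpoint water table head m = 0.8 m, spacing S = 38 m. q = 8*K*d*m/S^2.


q = 8*K*d*m/S^2
q = 8*0.1*3*0.8/38^2
q = 1.9200 / 1444

0.0013 m/d


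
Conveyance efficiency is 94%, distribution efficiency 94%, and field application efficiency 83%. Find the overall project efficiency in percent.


Ec = 0.94, Eb = 0.94, Ea = 0.83
E = 0.94 * 0.94 * 0.83 * 100 = 73.3388%

73.3388 %


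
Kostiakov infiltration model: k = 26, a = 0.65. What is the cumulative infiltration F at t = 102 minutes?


F = k * t^a = 26 * 102^0.65
F = 26 * 20.211107

525.4888 mm


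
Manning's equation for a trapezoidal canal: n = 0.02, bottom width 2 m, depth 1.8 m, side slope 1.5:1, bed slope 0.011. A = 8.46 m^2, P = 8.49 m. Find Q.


R = A/P = 8.46/8.49 = 0.996466
Q = (1/0.02) * 8.46 * 0.996466^(2/3) * 0.011^0.5

44.2600 m^3/s


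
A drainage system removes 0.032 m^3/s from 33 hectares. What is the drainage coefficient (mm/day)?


DC = Q * 86400 / (A * 10000) * 1000
DC = 0.032 * 86400 / (33 * 10000) * 1000
DC = 2764800.0000 / 330000

8.3782 mm/day


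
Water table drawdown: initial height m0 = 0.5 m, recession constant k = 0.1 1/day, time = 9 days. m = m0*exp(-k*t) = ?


m = m0 * exp(-k*t)
m = 0.5 * exp(-0.1 * 9)
m = 0.5 * exp(-0.9000)

0.2033 m


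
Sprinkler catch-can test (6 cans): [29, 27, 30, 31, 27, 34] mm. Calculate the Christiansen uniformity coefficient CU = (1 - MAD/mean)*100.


mean = 29.666667 mm
MAD = 2.000000 mm
CU = (1 - 2.000000/29.666667)*100

93.2584 %


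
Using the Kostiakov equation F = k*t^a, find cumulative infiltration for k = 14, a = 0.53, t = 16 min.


F = k * t^a = 14 * 16^0.53
F = 14 * 4.346939

60.8571 mm


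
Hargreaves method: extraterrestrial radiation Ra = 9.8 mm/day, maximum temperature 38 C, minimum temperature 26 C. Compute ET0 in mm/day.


Tmean = (Tmax + Tmin)/2 = (38 + 26)/2 = 32.0
ET0 = 0.0023 * 9.8 * (32.0 + 17.8) * sqrt(38 - 26)
ET0 = 0.0023 * 9.8 * 49.8 * 3.464102

3.8884 mm/day


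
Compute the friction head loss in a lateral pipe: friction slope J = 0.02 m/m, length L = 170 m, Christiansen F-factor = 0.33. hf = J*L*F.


hf = J * L * F = 0.02 * 170 * 0.33 = 1.1220 m

1.1220 m


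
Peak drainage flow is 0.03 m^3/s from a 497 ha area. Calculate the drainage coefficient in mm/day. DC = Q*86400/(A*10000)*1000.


DC = Q * 86400 / (A * 10000) * 1000
DC = 0.03 * 86400 / (497 * 10000) * 1000
DC = 2592000.0000 / 4970000

0.5215 mm/day


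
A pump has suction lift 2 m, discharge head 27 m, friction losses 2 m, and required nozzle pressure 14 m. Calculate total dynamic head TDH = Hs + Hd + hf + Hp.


TDH = Hs + Hd + hf + Hp = 2 + 27 + 2 + 14 = 45

45 m


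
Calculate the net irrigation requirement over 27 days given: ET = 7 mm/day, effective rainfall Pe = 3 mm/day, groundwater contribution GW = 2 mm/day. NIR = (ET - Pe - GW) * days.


Daily deficit = ET - Pe - GW = 7 - 3 - 2 = 2 mm/day
NIR = 2 * 27 = 54 mm

54.0000 mm


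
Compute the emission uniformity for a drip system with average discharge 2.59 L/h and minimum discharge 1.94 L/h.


EU = (q_min/q_avg)*100 = (1.94/2.59)*100 = 74.9035%

74.9035 %


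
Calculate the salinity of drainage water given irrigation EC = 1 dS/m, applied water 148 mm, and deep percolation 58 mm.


EC_dw = EC_iw * D_iw / D_dw
EC_dw = 1 * 148 / 58
EC_dw = 148 / 58

2.5517 dS/m


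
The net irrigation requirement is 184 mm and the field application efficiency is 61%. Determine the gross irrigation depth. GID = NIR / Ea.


Ea = 61% = 0.61
GID = NIR / Ea = 184 / 0.61 = 301.6393 mm

301.6393 mm


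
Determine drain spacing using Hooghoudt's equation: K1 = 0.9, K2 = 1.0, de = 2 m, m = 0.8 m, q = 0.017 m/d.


S^2 = 8*K2*de*m/q + 4*K1*m^2/q
S^2 = 8*1.0*2*0.8/0.017 + 4*0.9*0.8^2/0.017
S = sqrt(888.4706)

29.8072 m


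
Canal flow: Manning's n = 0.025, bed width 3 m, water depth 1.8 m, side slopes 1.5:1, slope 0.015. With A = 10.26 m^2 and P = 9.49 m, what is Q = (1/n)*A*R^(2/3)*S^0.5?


R = A/P = 10.26/9.49 = 1.081138
Q = (1/0.025) * 10.26 * 1.081138^(2/3) * 0.015^0.5

52.9469 m^3/s


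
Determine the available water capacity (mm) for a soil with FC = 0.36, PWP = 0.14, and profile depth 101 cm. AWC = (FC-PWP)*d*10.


AWC = (FC - PWP) * d * 10
AWC = (0.36 - 0.14) * 101 * 10
AWC = 0.2200 * 101 * 10

222.2000 mm


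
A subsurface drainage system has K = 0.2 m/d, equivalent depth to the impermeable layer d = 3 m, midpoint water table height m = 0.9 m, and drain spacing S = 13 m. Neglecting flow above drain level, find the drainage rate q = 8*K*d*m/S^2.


q = 8*K*d*m/S^2
q = 8*0.2*3*0.9/13^2
q = 4.3200 / 169

0.0256 m/d


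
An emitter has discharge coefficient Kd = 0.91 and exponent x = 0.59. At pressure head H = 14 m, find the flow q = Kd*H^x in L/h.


q = Kd * H^x = 0.91 * 14^0.59 = 0.91 * 4.744774

4.3177 L/h


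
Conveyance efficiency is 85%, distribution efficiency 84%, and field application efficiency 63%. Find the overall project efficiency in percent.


Ec = 0.85, Eb = 0.84, Ea = 0.63
E = 0.85 * 0.84 * 0.63 * 100 = 44.9820%

44.9820 %


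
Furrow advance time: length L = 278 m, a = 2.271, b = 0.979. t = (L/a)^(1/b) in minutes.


t = (L/a)^(1/b)
t = (278/2.271)^(1/0.979)
t = 122.413034^(1/0.979)

135.7102 min


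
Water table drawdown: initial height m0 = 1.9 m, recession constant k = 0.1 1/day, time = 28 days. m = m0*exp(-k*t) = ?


m = m0 * exp(-k*t)
m = 1.9 * exp(-0.1 * 28)
m = 1.9 * exp(-2.8000)

0.1155 m


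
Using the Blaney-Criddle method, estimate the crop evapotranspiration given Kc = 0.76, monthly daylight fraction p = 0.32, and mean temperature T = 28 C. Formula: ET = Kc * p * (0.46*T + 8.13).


ET = Kc * p * (0.46*T + 8.13)
ET = 0.76 * 0.32 * (0.46*28 + 8.13)
ET = 0.76 * 0.32 * 21.0100

5.1096 mm/day


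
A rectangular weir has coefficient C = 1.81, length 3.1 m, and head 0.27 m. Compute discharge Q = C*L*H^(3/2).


Q = C * L * H^(3/2) = 1.81 * 3.1 * 0.27^1.5 = 1.81 * 3.1 * 0.140296

0.7872 m^3/s


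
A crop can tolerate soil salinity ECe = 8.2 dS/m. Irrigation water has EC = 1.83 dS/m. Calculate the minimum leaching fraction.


LR = ECiw / (5*ECe - ECiw)
LR = 1.83 / (5*8.2 - 1.83)
LR = 1.83 / 39.1700

0.0467


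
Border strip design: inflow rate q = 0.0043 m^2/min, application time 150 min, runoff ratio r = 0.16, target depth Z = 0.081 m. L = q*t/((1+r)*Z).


L = q*t/((1+r)*Z)
L = 0.0043*150/((1+0.16)*0.081)
L = 0.645/0.09396

6.8646 m


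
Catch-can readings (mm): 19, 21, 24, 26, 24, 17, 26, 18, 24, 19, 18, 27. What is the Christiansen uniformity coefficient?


mean = 21.916667 mm
MAD = 3.250000 mm
CU = (1 - 3.250000/21.916667)*100

85.1711 %


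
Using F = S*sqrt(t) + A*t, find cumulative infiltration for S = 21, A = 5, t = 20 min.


F = S*sqrt(t) + A*t
F = 21*sqrt(20) + 5*20
F = 21*4.472136 + 100

193.9149 mm


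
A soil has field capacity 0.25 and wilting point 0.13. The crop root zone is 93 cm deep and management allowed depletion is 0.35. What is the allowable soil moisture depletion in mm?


SMD = (FC - PWP) * d * MAD * 10
SMD = (0.25 - 0.13) * 93 * 0.35 * 10
SMD = 0.1200 * 93 * 0.35 * 10

39.0600 mm


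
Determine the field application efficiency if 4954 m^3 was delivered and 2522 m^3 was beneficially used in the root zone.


Ea = V_root / V_field * 100 = 2522 / 4954 * 100 = 50.9084%

50.9084 %


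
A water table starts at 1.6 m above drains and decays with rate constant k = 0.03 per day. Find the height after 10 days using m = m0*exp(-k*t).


m = m0 * exp(-k*t)
m = 1.6 * exp(-0.03 * 10)
m = 1.6 * exp(-0.3000)

1.1853 m


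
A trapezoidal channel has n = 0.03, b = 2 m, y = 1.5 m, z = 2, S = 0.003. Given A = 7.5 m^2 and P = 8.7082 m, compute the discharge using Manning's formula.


R = A/P = 7.5/8.7082 = 0.861257
Q = (1/0.03) * 7.5 * 0.861257^(2/3) * 0.003^0.5

12.3953 m^3/s


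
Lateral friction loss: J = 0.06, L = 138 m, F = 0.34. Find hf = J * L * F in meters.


hf = J * L * F = 0.06 * 138 * 0.34 = 2.8152 m

2.8152 m


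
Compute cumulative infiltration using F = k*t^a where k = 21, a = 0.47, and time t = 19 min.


F = k * t^a = 21 * 19^0.47
F = 21 * 3.990379

83.7980 mm


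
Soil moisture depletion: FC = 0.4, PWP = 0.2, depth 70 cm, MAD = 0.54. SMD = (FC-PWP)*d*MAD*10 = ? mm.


SMD = (FC - PWP) * d * MAD * 10
SMD = (0.4 - 0.2) * 70 * 0.54 * 10
SMD = 0.2000 * 70 * 0.54 * 10

75.6000 mm


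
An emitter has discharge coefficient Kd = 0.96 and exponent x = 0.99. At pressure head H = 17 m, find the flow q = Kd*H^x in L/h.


q = Kd * H^x = 0.96 * 17^0.99 = 0.96 * 16.525113

15.8641 L/h


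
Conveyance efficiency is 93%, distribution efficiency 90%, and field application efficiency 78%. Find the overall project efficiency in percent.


Ec = 0.93, Eb = 0.9, Ea = 0.78
E = 0.93 * 0.9 * 0.78 * 100 = 65.2860%

65.2860 %


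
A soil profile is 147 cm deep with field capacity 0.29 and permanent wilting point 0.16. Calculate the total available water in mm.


AWC = (FC - PWP) * d * 10
AWC = (0.29 - 0.16) * 147 * 10
AWC = 0.1300 * 147 * 10

191.1000 mm


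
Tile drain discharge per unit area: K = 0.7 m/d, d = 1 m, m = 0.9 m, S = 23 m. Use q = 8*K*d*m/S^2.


q = 8*K*d*m/S^2
q = 8*0.7*1*0.9/23^2
q = 5.0400 / 529

0.0095 m/d


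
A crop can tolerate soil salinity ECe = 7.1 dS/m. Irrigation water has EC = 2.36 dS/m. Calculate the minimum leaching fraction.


LR = ECiw / (5*ECe - ECiw)
LR = 2.36 / (5*7.1 - 2.36)
LR = 2.36 / 33.1400

0.0712


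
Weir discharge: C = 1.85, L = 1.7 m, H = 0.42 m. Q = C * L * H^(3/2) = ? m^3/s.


Q = C * L * H^(3/2) = 1.85 * 1.7 * 0.42^1.5 = 1.85 * 1.7 * 0.272191

0.8560 m^3/s


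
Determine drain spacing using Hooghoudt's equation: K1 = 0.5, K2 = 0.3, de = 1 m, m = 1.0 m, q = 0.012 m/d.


S^2 = 8*K2*de*m/q + 4*K1*m^2/q
S^2 = 8*0.3*1*1.0/0.012 + 4*0.5*1.0^2/0.012
S = sqrt(366.6667)

19.1485 m


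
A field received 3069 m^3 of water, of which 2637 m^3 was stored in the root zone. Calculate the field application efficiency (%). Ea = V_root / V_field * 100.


Ea = V_root / V_field * 100 = 2637 / 3069 * 100 = 85.9238%

85.9238 %


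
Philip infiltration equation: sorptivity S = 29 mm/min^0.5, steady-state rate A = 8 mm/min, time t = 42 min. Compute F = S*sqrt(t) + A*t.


F = S*sqrt(t) + A*t
F = 29*sqrt(42) + 8*42
F = 29*6.480741 + 336

523.9415 mm


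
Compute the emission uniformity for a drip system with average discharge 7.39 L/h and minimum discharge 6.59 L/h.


EU = (q_min/q_avg)*100 = (6.59/7.39)*100 = 89.1746%

89.1746 %


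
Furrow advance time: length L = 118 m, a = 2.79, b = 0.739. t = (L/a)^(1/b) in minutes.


t = (L/a)^(1/b)
t = (118/2.79)^(1/0.739)
t = 42.293907^(1/0.739)

158.7254 min


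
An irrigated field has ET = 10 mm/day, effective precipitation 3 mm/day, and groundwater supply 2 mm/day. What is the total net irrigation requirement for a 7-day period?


Daily deficit = ET - Pe - GW = 10 - 3 - 2 = 5 mm/day
NIR = 5 * 7 = 35 mm

35.0000 mm


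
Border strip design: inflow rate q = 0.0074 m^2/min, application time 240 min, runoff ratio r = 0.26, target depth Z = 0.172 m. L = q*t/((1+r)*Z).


L = q*t/((1+r)*Z)
L = 0.0074*240/((1+0.26)*0.172)
L = 1.776/0.21672

8.1949 m


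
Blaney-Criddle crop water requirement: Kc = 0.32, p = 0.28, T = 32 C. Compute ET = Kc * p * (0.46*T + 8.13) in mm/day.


ET = Kc * p * (0.46*T + 8.13)
ET = 0.32 * 0.28 * (0.46*32 + 8.13)
ET = 0.32 * 0.28 * 22.8500

2.0474 mm/day


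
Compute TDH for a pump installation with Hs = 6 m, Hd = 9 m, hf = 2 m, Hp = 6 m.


TDH = Hs + Hd + hf + Hp = 6 + 9 + 2 + 6 = 23

23 m


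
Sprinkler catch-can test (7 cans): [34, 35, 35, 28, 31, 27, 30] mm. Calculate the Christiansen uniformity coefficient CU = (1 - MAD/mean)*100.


mean = 31.428571 mm
MAD = 2.775510 mm
CU = (1 - 2.775510/31.428571)*100

91.1688 %


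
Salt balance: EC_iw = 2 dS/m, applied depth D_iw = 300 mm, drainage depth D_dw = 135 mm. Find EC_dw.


EC_dw = EC_iw * D_iw / D_dw
EC_dw = 2 * 300 / 135
EC_dw = 600 / 135

4.4444 dS/m


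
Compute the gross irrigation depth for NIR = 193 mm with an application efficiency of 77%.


Ea = 77% = 0.77
GID = NIR / Ea = 193 / 0.77 = 250.6494 mm

250.6494 mm


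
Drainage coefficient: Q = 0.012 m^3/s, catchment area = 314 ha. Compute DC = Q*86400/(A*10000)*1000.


DC = Q * 86400 / (A * 10000) * 1000
DC = 0.012 * 86400 / (314 * 10000) * 1000
DC = 1036800.0000 / 3140000

0.3302 mm/day


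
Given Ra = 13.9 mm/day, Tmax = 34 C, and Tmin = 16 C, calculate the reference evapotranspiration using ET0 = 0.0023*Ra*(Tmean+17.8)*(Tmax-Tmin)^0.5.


Tmean = (Tmax + Tmin)/2 = (34 + 16)/2 = 25.0
ET0 = 0.0023 * 13.9 * (25.0 + 17.8) * sqrt(34 - 16)
ET0 = 0.0023 * 13.9 * 42.8 * 4.242641

5.8053 mm/day


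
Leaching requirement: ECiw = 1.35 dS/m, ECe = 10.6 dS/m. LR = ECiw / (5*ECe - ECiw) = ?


LR = ECiw / (5*ECe - ECiw)
LR = 1.35 / (5*10.6 - 1.35)
LR = 1.35 / 51.6500

0.0261


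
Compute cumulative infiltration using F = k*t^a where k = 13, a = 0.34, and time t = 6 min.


F = k * t^a = 13 * 6^0.34
F = 13 * 1.838956

23.9064 mm


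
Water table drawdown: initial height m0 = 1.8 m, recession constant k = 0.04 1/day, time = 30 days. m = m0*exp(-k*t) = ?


m = m0 * exp(-k*t)
m = 1.8 * exp(-0.04 * 30)
m = 1.8 * exp(-1.2000)

0.5421 m


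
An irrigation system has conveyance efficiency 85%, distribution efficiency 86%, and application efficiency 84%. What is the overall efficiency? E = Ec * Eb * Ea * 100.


Ec = 0.85, Eb = 0.86, Ea = 0.84
E = 0.85 * 0.86 * 0.84 * 100 = 61.4040%

61.4040 %


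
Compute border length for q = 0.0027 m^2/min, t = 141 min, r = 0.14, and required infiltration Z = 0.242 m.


L = q*t/((1+r)*Z)
L = 0.0027*141/((1+0.14)*0.242)
L = 0.3807/0.27588

1.3799 m


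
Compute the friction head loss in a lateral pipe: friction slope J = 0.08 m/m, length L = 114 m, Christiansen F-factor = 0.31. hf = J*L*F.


hf = J * L * F = 0.08 * 114 * 0.31 = 2.8272 m

2.8272 m


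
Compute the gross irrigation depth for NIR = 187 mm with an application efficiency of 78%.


Ea = 78% = 0.78
GID = NIR / Ea = 187 / 0.78 = 239.7436 mm

239.7436 mm


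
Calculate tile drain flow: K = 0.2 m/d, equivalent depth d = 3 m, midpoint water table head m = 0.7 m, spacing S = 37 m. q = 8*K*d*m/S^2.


q = 8*K*d*m/S^2
q = 8*0.2*3*0.7/37^2
q = 3.3600 / 1369

0.0025 m/d


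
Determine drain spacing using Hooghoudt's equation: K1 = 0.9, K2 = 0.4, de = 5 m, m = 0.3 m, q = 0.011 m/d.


S^2 = 8*K2*de*m/q + 4*K1*m^2/q
S^2 = 8*0.4*5*0.3/0.011 + 4*0.9*0.3^2/0.011
S = sqrt(465.8182)

21.5828 m


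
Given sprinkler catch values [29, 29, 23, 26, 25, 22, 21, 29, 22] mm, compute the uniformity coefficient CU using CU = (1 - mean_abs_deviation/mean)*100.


mean = 25.111111 mm
MAD = 2.790123 mm
CU = (1 - 2.790123/25.111111)*100

88.8889 %


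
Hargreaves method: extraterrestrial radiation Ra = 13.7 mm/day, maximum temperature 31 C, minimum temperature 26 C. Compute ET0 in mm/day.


Tmean = (Tmax + Tmin)/2 = (31 + 26)/2 = 28.5
ET0 = 0.0023 * 13.7 * (28.5 + 17.8) * sqrt(31 - 26)
ET0 = 0.0023 * 13.7 * 46.3 * 2.236068

3.2622 mm/day


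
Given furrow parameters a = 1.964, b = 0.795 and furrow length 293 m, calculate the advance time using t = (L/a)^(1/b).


t = (L/a)^(1/b)
t = (293/1.964)^(1/0.795)
t = 149.185336^(1/0.795)

542.3089 min
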